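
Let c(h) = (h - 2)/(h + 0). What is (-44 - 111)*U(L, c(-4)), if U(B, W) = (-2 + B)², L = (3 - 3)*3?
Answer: -620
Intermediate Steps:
c(h) = (-2 + h)/h
L = 0 (L = 0*3 = 0)
(-44 - 111)*U(L, c(-4)) = (-44 - 111)*(-2 + 0)² = -155*(-2)² = -155*4 = -620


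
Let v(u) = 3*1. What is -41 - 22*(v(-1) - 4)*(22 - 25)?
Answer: -107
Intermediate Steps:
v(u) = 3
-41 - 22*(v(-1) - 4)*(22 - 25) = -41 - 22*(3 - 4)*(22 - 25) = -41 - (-22)*(-3) = -41 - 22*3 = -41 - 66 = -107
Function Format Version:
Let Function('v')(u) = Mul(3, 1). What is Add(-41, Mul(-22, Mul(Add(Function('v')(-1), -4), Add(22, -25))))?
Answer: -107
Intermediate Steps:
Function('v')(u) = 3
Add(-41, Mul(-22, Mul(Add(Function('v')(-1), -4), Add(22, -25)))) = Add(-41, Mul(-22, Mul(Add(3, -4), Add(22, -25)))) = Add(-41, Mul(-22, Mul(-1, -3))) = Add(-41, Mul(-22, 3)) = Add(-41, -66) = -107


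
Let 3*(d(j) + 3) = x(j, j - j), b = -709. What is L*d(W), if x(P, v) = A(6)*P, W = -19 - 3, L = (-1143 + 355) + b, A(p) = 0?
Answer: 4491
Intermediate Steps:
L = -1497 (L = (-1143 + 355) - 709 = -788 - 709 = -1497)
W = -22
x(P, v) = 0 (x(P, v) = 0*P = 0)
d(j) = -3 (d(j) = -3 + (⅓)*0 = -3 + 0 = -3)
L*d(W) = -1497*(-3) = 4491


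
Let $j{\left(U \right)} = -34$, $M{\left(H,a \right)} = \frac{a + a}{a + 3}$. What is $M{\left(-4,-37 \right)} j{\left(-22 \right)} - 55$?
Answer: $-129$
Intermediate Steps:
$M{\left(H,a \right)} = \frac{2 a}{3 + a}$
$M{\left(-4,-37 \right)} j{\left(-22 \right)} - 55 = 2 \left(-37\right) \frac{1}{3 - 37} \left(-34\right) - 55 = 2 \left(-37\right) \frac{1}{-34} \left(-34\right) - 55 = 2 \left(-37\right) \left(- \frac{1}{34}\right) \left(-34\right) - 55 = \frac{37}{17} \left(-34\right) - 55 = -74 - 55 = -129$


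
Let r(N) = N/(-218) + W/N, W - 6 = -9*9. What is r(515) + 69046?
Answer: 1550302569/22454 ≈ 69044.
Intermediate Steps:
W = -75 (W = 6 - 9*9 = 6 - 81 = -75)
r(N) = -75/N - N/218 (r(N) = N/(-218) - 75/N = N*(-1/218) - 75/N = -N/218 - 75/N = -75/N - N/218)
r(515) + 69046 = (-75/515 - 1/218*515) + 69046 = (-75*1/515 - 515/218) + 69046 = (-15/103 - 515/218) + 69046 = -56315/22454 + 69046 = 1550302569/22454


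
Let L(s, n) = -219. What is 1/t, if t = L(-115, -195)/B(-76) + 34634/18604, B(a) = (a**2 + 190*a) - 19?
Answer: 80769266/152400649 ≈ 0.52998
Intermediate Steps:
B(a) = -19 + a**2 + 190*a
t = 152400649/80769266 (t = -219/(-19 + (-76)**2 + 190*(-76)) + 34634/18604 = -219/(-19 + 5776 - 14440) + 34634*(1/18604) = -219/(-8683) + 17317/9302 = -219*(-1/8683) + 17317/9302 = 219/8683 + 17317/9302 = 152400649/80769266 ≈ 1.8869)
1/t = 1/(152400649/80769266) = 80769266/152400649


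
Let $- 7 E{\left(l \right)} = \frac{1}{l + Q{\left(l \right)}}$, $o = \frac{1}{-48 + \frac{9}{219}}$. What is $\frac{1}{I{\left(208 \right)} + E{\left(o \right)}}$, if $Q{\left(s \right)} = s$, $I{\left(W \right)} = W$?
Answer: $\frac{1022}{216077} \approx 0.0047298$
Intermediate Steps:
$o = - \frac{73}{3501}$ ($o = \frac{1}{-48 + 9 \cdot \frac{1}{219}} = \frac{1}{-48 + \frac{3}{73}} = \frac{1}{- \frac{3501}{73}} = - \frac{73}{3501} \approx -0.020851$)
$E{\left(l \right)} = - \frac{1}{14 l}$ ($E{\left(l \right)} = - \frac{1}{7 \left(l + l\right)} = - \frac{1}{7 \cdot 2 l} = - \frac{\frac{1}{2} \frac{1}{l}}{7} = - \frac{1}{14 l}$)
$\frac{1}{I{\left(208 \right)} + E{\left(o \right)}} = \frac{1}{208 - \frac{1}{14 \left(- \frac{73}{3501}\right)}} = \frac{1}{208 - - \frac{3501}{1022}} = \frac{1}{208 + \frac{3501}{1022}} = \frac{1}{\frac{216077}{1022}} = \frac{1022}{216077}$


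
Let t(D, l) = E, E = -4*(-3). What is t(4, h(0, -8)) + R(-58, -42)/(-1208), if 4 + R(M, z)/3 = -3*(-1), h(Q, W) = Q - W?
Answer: 14499/1208 ≈ 12.002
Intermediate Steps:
E = 12
R(M, z) = -3 (R(M, z) = -12 + 3*(-3*(-1)) = -12 + 3*3 = -12 + 9 = -3)
t(D, l) = 12
t(4, h(0, -8)) + R(-58, -42)/(-1208) = 12 - 3/(-1208) = 12 - 3*(-1/1208) = 12 + 3/1208 = 14499/1208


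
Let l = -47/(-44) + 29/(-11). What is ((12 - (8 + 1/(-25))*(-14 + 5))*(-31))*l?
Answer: 4472649/1100 ≈ 4066.0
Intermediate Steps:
l = -69/44 (l = -47*(-1/44) + 29*(-1/11) = 47/44 - 29/11 = -69/44 ≈ -1.5682)
((12 - (8 + 1/(-25))*(-14 + 5))*(-31))*l = ((12 - (8 + 1/(-25))*(-14 + 5))*(-31))*(-69/44) = ((12 - (8 - 1/25)*(-9))*(-31))*(-69/44) = ((12 - 199*(-9)/25)*(-31))*(-69/44) = ((12 - 1*(-1791/25))*(-31))*(-69/44) = ((12 + 1791/25)*(-31))*(-69/44) = ((2091/25)*(-31))*(-69/44) = -64821/25*(-69/44) = 4472649/1100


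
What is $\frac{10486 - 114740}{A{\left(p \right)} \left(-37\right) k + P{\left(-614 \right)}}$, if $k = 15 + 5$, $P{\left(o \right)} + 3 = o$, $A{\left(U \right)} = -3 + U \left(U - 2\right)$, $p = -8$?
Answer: $\frac{104254}{57597} \approx 1.8101$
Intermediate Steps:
$A{\left(U \right)} = -3 + U \left(-2 + U\right)$
$P{\left(o \right)} = -3 + o$
$k = 20$
$\frac{10486 - 114740}{A{\left(p \right)} \left(-37\right) k + P{\left(-614 \right)}} = \frac{10486 - 114740}{\left(-3 + \left(-8\right)^{2} - -16\right) \left(-37\right) 20 - 617} = - \frac{104254}{\left(-3 + 64 + 16\right) \left(-37\right) 20 - 617} = - \frac{104254}{77 \left(-37\right) 20 - 617} = - \frac{104254}{\left(-2849\right) 20 - 617} = - \frac{104254}{-56980 - 617} = - \frac{104254}{-57597} = \left(-104254\right) \left(- \frac{1}{57597}\right) = \frac{104254}{57597}$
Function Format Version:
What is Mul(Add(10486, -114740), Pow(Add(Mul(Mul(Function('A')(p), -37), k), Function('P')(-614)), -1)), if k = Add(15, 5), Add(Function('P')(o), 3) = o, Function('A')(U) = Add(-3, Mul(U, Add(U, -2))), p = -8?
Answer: Rational(104254, 57597) ≈ 1.8101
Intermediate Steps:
Function('A')(U) = Add(-3, Mul(U, Add(-2, U)))
Function('P')(o) = Add(-3, o)
k = 20
Mul(Add(10486, -114740), Pow(Add(Mul(Mul(Function('A')(p), -37), k), Function('P')(-614)), -1)) = Mul(Add(10486, -114740), Pow(Add(Mul(Mul(Add(-3, Pow(-8, 2), Mul(-2, -8)), -37), 20), Add(-3, -614)), -1)) = Mul(-104254, Pow(Add(Mul(Mul(Add(-3, 64, 16), -37), 20), -617), -1)) = Mul(-104254, Pow(Add(Mul(Mul(77, -37), 20), -617), -1)) = Mul(-104254, Pow(Add(Mul(-2849, 20), -617), -1)) = Mul(-104254, Pow(Add(-56980, -617), -1)) = Mul(-104254, Pow(-57597, -1)) = Mul(-104254, Rational(-1, 57597)) = Rational(104254, 57597)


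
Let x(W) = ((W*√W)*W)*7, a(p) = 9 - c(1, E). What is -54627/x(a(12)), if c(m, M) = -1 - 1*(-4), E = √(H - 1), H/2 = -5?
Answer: -18209*√6/504 ≈ -88.498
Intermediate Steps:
H = -10 (H = 2*(-5) = -10)
E = I*√11 (E = √(-10 - 1) = √(-11) = I*√11 ≈ 3.3166*I)
c(m, M) = 3 (c(m, M) = -1 + 4 = 3)
a(p) = 6 (a(p) = 9 - 1*3 = 9 - 3 = 6)
x(W) = 7*W^(5/2) (x(W) = (W^(3/2)*W)*7 = W^(5/2)*7 = 7*W^(5/2))
-54627/x(a(12)) = -54627*√6/1512 = -18209*√6/504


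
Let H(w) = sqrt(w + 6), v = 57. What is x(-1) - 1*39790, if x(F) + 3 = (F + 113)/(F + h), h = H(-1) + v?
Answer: -124585611/3131 - 112*sqrt(5)/3131 ≈ -39791.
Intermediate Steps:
H(w) = sqrt(6 + w)
h = 57 + sqrt(5) (h = sqrt(6 - 1) + 57 = sqrt(5) + 57 = 57 + sqrt(5) ≈ 59.236)
x(F) = -3 + (113 + F)/(57 + F + sqrt(5)) (x(F) = -3 + (F + 113)/(F + (57 + sqrt(5))) = -3 + (113 + F)/(57 + F + sqrt(5)))
x(-1) - 1*39790 = (-58 - 3*sqrt(5) - 2*(-1))/(57 - 1 + sqrt(5)) - 1*39790 = (-58 - 3*sqrt(5) + 2)/(56 + sqrt(5)) - 39790 = (-56 - 3*sqrt(5))/(56 + sqrt(5)) - 39790 = -39790 + (-56 - 3*sqrt(5))/(56 + sqrt(5))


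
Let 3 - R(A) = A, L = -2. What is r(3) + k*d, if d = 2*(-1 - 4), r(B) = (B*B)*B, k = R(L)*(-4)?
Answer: 227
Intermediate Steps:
R(A) = 3 - A
k = -20 (k = (3 - 1*(-2))*(-4) = (3 + 2)*(-4) = 5*(-4) = -20)
r(B) = B³ (r(B) = B²*B = B³)
d = -10 (d = 2*(-5) = -10)
r(3) + k*d = 3³ - 20*(-10) = 27 + 200 = 227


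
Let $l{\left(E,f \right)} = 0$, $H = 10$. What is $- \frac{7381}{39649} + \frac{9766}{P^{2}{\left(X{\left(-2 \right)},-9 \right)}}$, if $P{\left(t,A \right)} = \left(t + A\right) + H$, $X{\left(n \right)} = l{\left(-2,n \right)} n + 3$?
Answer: $\frac{193547019}{317192} \approx 610.19$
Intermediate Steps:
$X{\left(n \right)} = 3$ ($X{\left(n \right)} = 0 n + 3 = 0 + 3 = 3$)
$P{\left(t,A \right)} = 10 + A + t$ ($P{\left(t,A \right)} = \left(t + A\right) + 10 = \left(A + t\right) + 10 = 10 + A + t$)
$- \frac{7381}{39649} + \frac{9766}{P^{2}{\left(X{\left(-2 \right)},-9 \right)}} = - \frac{7381}{39649} + \frac{9766}{\left(10 - 9 + 3\right)^{2}} = \left(-7381\right) \frac{1}{39649} + \frac{9766}{4^{2}} = - \frac{7381}{39649} + \frac{9766}{16} = - \frac{7381}{39649} + 9766 \cdot \frac{1}{16} = - \frac{7381}{39649} + \frac{4883}{8} = \frac{193547019}{317192}$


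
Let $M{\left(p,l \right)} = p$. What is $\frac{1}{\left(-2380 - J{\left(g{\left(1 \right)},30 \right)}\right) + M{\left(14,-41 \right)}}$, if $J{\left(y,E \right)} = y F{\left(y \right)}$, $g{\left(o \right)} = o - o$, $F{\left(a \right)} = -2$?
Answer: $- \frac{1}{2366} \approx -0.00042265$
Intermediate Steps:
$g{\left(o \right)} = 0$
$J{\left(y,E \right)} = - 2 y$ ($J{\left(y,E \right)} = y \left(-2\right) = - 2 y$)
$\frac{1}{\left(-2380 - J{\left(g{\left(1 \right)},30 \right)}\right) + M{\left(14,-41 \right)}} = \frac{1}{\left(-2380 - \left(-2\right) 0\right) + 14} = \frac{1}{\left(-2380 - 0\right) + 14} = \frac{1}{\left(-2380 + 0\right) + 14} = \frac{1}{-2380 + 14} = \frac{1}{-2366} = - \frac{1}{2366}$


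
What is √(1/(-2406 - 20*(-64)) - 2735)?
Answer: 3*I*√385293554/1126 ≈ 52.297*I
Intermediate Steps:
√(1/(-2406 - 20*(-64)) - 2735) = √(1/(-2406 + 1280) - 2735) = √(1/(-1126) - 2735) = √(-1/1126 - 2735) = √(-3079611/1126) = 3*I*√385293554/1126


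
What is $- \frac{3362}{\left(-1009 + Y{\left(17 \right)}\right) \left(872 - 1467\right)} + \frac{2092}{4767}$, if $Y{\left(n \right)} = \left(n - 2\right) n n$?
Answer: $\frac{296859421}{673839285} \approx 0.44055$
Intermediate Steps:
$Y{\left(n \right)} = n^{2} \left(-2 + n\right)$ ($Y{\left(n \right)} = \left(n - 2\right) n n = \left(-2 + n\right) n n = n \left(-2 + n\right) n = n^{2} \left(-2 + n\right)$)
$- \frac{3362}{\left(-1009 + Y{\left(17 \right)}\right) \left(872 - 1467\right)} + \frac{2092}{4767} = - \frac{3362}{\left(-1009 + 17^{2} \left(-2 + 17\right)\right) \left(872 - 1467\right)} + \frac{2092}{4767} = - \frac{3362}{\left(-1009 + 289 \cdot 15\right) \left(-595\right)} + 2092 \cdot \frac{1}{4767} = - \frac{3362}{\left(-1009 + 4335\right) \left(-595\right)} + \frac{2092}{4767} = - \frac{3362}{3326 \left(-595\right)} + \frac{2092}{4767} = - \frac{3362}{-1978970} + \frac{2092}{4767} = \left(-3362\right) \left(- \frac{1}{1978970}\right) + \frac{2092}{4767} = \frac{1681}{989485} + \frac{2092}{4767} = \frac{296859421}{673839285}$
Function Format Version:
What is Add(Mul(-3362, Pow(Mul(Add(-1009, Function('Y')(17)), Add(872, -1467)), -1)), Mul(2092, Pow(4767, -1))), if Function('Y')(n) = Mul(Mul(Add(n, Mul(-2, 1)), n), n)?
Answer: Rational(296859421, 673839285) ≈ 0.44055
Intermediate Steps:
Function('Y')(n) = Mul(Pow(n, 2), Add(-2, n)) (Function('Y')(n) = Mul(Mul(Add(n, -2), n), n) = Mul(Mul(Add(-2, n), n), n) = Mul(Mul(n, Add(-2, n)), n) = Mul(Pow(n, 2), Add(-2, n)))
Add(Mul(-3362, Pow(Mul(Add(-1009, Function('Y')(17)), Add(872, -1467)), -1)), Mul(2092, Pow(4767, -1))) = Add(Mul(-3362, Pow(Mul(Add(-1009, Mul(Pow(17, 2), Add(-2, 17))), Add(872, -1467)), -1)), Mul(2092, Pow(4767, -1))) = Add(Mul(-3362, Pow(Mul(Add(-1009, Mul(289, 15)), -595), -1)), Mul(2092, Rational(1, 4767))) = Add(Mul(-3362, Pow(Mul(Add(-1009, 4335), -595), -1)), Rational(2092, 4767)) = Add(Mul(-3362, Pow(Mul(3326, -595), -1)), Rational(2092, 4767)) = Add(Mul(-3362, Pow(-1978970, -1)), Rational(2092, 4767)) = Add(Mul(-3362, Rational(-1, 1978970)), Rational(2092, 4767)) = Add(Rational(1681, 989485), Rational(2092, 4767)) = Rational(296859421, 673839285)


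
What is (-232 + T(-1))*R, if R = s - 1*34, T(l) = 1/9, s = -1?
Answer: 73045/9 ≈ 8116.1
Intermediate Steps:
T(l) = 1/9
R = -35 (R = -1 - 1*34 = -1 - 34 = -35)
(-232 + T(-1))*R = (-232 + 1/9)*(-35) = -2087/9*(-35) = 73045/9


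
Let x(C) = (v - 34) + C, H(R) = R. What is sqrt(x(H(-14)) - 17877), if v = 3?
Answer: I*sqrt(17922) ≈ 133.87*I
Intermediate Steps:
x(C) = -31 + C (x(C) = (3 - 34) + C = -31 + C)
sqrt(x(H(-14)) - 17877) = sqrt((-31 - 14) - 17877) = sqrt(-45 - 17877) = sqrt(-17922) = I*sqrt(17922)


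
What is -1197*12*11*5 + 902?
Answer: -789118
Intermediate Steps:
-1197*12*11*5 + 902 = -158004*5 + 902 = -1197*660 + 902 = -790020 + 902 = -789118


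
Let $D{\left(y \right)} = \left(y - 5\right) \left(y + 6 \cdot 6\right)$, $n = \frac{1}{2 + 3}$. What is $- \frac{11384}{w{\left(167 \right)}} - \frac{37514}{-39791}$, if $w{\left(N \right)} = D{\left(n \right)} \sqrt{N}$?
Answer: $\frac{37514}{39791} + \frac{35575 \sqrt{167}}{90681} \approx 6.0125$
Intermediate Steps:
$n = \frac{1}{5} \approx 0.2$
$D{\left(y \right)} = \left(-5 + y\right) \left(36 + y\right)$ ($D{\left(y \right)} = \left(-5 + y\right) \left(y + 36\right) = \left(-5 + y\right) \left(36 + y\right)$)
$w{\left(N \right)} = - \frac{4344 \sqrt{N}}{25}$ ($w{\left(N \right)} = \left(-180 + \left(\frac{1}{5}\right)^{2} + 31 \cdot \frac{1}{5}\right) \sqrt{N} = \left(-180 + \frac{1}{25} + \frac{31}{5}\right) \sqrt{N} = - \frac{4344 \sqrt{N}}{25}$)
$- \frac{11384}{w{\left(167 \right)}} - \frac{37514}{-39791} = - \frac{11384}{\left(- \frac{4344}{25}\right) \sqrt{167}} - \frac{37514}{-39791} = - 11384 \left(- \frac{25 \sqrt{167}}{725448}\right) - - \frac{37514}{39791} = \frac{35575 \sqrt{167}}{90681} + \frac{37514}{39791} = \frac{37514}{39791} + \frac{35575 \sqrt{167}}{90681}$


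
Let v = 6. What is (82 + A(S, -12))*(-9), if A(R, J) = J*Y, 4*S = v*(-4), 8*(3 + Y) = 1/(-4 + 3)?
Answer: -2151/2 ≈ -1075.5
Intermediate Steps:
Y = -25/8 (Y = -3 + 1/(8*(-4 + 3)) = -3 + (⅛)/(-1) = -3 + (⅛)*(-1) = -3 - ⅛ = -25/8 ≈ -3.1250)
S = -6 (S = (6*(-4))/4 = (¼)*(-24) = -6)
A(R, J) = -25*J/8 (A(R, J) = J*(-25/8) = -25*J/8)
(82 + A(S, -12))*(-9) = (82 - 25/8*(-12))*(-9) = (82 + 75/2)*(-9) = (239/2)*(-9) = -2151/2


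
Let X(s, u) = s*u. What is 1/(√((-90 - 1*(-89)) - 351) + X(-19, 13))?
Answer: -247/61361 - 4*I*√22/61361 ≈ -0.0040254 - 0.00030576*I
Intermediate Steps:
1/(√((-90 - 1*(-89)) - 351) + X(-19, 13)) = 1/(√((-90 - 1*(-89)) - 351) - 19*13) = 1/(√((-90 + 89) - 351) - 247) = 1/(√(-1 - 351) - 247) = 1/(√(-352) - 247) = 1/(4*I*√22 - 247) = 1/(-247 + 4*I*√22)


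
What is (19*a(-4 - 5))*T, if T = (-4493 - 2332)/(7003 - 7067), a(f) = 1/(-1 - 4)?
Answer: -25935/64 ≈ -405.23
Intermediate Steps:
a(f) = -1/5 (a(f) = 1/(-5) = -1/5)
T = 6825/64 (T = -6825/(-64) = -6825*(-1/64) = 6825/64 ≈ 106.64)
(19*a(-4 - 5))*T = (19*(-1/5))*(6825/64) = -19/5*6825/64 = -25935/64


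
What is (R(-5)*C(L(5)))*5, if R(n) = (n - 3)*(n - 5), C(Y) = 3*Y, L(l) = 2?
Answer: 2400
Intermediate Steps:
R(n) = (-5 + n)*(-3 + n) (R(n) = (-3 + n)*(-5 + n) = (-5 + n)*(-3 + n))
(R(-5)*C(L(5)))*5 = ((15 + (-5)² - 8*(-5))*(3*2))*5 = ((15 + 25 + 40)*6)*5 = (80*6)*5 = 480*5 = 2400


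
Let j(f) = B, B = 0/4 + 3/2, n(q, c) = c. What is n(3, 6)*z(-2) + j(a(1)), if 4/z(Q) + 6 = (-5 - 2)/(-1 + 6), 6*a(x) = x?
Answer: -129/74 ≈ -1.7432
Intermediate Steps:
a(x) = x/6
B = 3/2 (B = 0*(1/4) + 3*(1/2) = 0 + 3/2 = 3/2 ≈ 1.5000)
j(f) = 3/2
z(Q) = -20/37 (z(Q) = 4/(-6 + (-5 - 2)/(-1 + 6)) = 4/(-6 - 7/5) = 4/(-37/5) = 4*(-5/37) = -20/37)
n(3, 6)*z(-2) + j(a(1)) = 6*(-20/37) + 3/2 = -120/37 + 3/2 = -129/74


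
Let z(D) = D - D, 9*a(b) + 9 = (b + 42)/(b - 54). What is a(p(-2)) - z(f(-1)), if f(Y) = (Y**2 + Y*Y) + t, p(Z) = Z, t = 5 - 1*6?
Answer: -68/63 ≈ -1.0794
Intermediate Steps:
t = -1 (t = 5 - 6 = -1)
f(Y) = -1 + 2*Y**2 (f(Y) = (Y**2 + Y*Y) - 1 = (Y**2 + Y**2) - 1 = 2*Y**2 - 1 = -1 + 2*Y**2)
a(b) = -1 + (42 + b)/(9*(-54 + b)) (a(b) = -1 + ((b + 42)/(b - 54))/9 = -1 + ((42 + b)/(-54 + b))/9 = -1 + (42 + b)/(9*(-54 + b)))
z(D) = 0
a(p(-2)) - z(f(-1)) = 8*(66 - 1*(-2))/(9*(-54 - 2)) - 1*0 = (8/9)*(66 + 2)/(-56) + 0 = (8/9)*(-1/56)*68 + 0 = -68/63 + 0 = -68/63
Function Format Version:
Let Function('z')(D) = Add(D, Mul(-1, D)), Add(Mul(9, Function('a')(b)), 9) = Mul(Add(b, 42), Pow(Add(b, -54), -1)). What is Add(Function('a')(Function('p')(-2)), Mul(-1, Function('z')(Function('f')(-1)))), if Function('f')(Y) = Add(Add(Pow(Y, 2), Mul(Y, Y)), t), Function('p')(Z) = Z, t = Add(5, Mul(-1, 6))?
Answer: Rational(-68, 63) ≈ -1.0794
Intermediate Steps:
t = -1 (t = Add(5, -6) = -1)
Function('f')(Y) = Add(-1, Mul(2, Pow(Y, 2))) (Function('f')(Y) = Add(Add(Pow(Y, 2), Mul(Y, Y)), -1) = Add(Add(Pow(Y, 2), Pow(Y, 2)), -1) = Add(Mul(2, Pow(Y, 2)), -1) = Add(-1, Mul(2, Pow(Y, 2))))
Function('a')(b) = Add(-1, Mul(Rational(1, 9), Pow(Add(-54, b), -1), Add(42, b))) (Function('a')(b) = Add(-1, Mul(Rational(1, 9), Mul(Add(b, 42), Pow(Add(b, -54), -1)))) = Add(-1, Mul(Rational(1, 9), Mul(Add(42, b), Pow(Add(-54, b), -1)))) = Add(-1, Mul(Rational(1, 9), Mul(Pow(Add(-54, b), -1), Add(42, b)))) = Add(-1, Mul(Rational(1, 9), Pow(Add(-54, b), -1), Add(42, b))))
Function('z')(D) = 0
Add(Function('a')(Function('p')(-2)), Mul(-1, Function('z')(Function('f')(-1)))) = Add(Mul(Rational(8, 9), Pow(Add(-54, -2), -1), Add(66, Mul(-1, -2))), Mul(-1, 0)) = Add(Mul(Rational(8, 9), Pow(-56, -1), Add(66, 2)), 0) = Add(Mul(Rational(8, 9), Rational(-1, 56), 68), 0) = Add(Rational(-68, 63), 0) = Rational(-68, 63)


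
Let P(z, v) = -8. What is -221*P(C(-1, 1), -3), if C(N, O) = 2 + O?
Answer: 1768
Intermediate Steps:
-221*P(C(-1, 1), -3) = -221*(-8) = 1768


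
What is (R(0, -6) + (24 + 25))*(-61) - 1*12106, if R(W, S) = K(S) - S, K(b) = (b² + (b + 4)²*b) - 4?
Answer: -15949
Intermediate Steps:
K(b) = -4 + b² + b*(4 + b)² (K(b) = (b² + (4 + b)²*b) - 4 = (b² + b*(4 + b)²) - 4 = -4 + b² + b*(4 + b)²)
R(W, S) = -4 + S² - S + S*(4 + S)² (R(W, S) = (-4 + S² + S*(4 + S)²) - S = -4 + S² - S + S*(4 + S)²)
(R(0, -6) + (24 + 25))*(-61) - 1*12106 = ((-4 + (-6)² - 1*(-6) - 6*(4 - 6)²) + (24 + 25))*(-61) - 1*12106 = ((-4 + 36 + 6 - 6*(-2)²) + 49)*(-61) - 12106 = ((-4 + 36 + 6 - 6*4) + 49)*(-61) - 12106 = ((-4 + 36 + 6 - 24) + 49)*(-61) - 12106 = (14 + 49)*(-61) - 12106 = 63*(-61) - 12106 = -3843 - 12106 = -15949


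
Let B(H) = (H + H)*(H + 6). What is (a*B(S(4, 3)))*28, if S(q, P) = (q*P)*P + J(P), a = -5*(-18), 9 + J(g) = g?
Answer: 5443200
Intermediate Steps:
J(g) = -9 + g
a = 90
S(q, P) = -9 + P + q*P² (S(q, P) = (q*P)*P + (-9 + P) = (P*q)*P + (-9 + P) = q*P² + (-9 + P) = -9 + P + q*P²)
B(H) = 2*H*(6 + H) (B(H) = (2*H)*(6 + H) = 2*H*(6 + H))
(a*B(S(4, 3)))*28 = (90*(2*(-9 + 3 + 4*3²)*(6 + (-9 + 3 + 4*3²))))*28 = (90*(2*(-9 + 3 + 4*9)*(6 + (-9 + 3 + 4*9))))*28 = (90*(2*(-9 + 3 + 36)*(6 + (-9 + 3 + 36))))*28 = (90*(2*30*(6 + 30)))*28 = (90*(2*30*36))*28 = (90*2160)*28 = 194400*28 = 5443200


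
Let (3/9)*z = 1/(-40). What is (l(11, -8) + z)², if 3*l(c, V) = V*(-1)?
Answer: 96721/14400 ≈ 6.7167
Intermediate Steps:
z = -3/40 (z = 3/(-40) = 3*(-1/40) = -3/40 ≈ -0.075000)
l(c, V) = -V/3 (l(c, V) = (V*(-1))/3 = (-V)/3 = -V/3)
(l(11, -8) + z)² = (-⅓*(-8) - 3/40)² = (8/3 - 3/40)² = (311/120)² = 96721/14400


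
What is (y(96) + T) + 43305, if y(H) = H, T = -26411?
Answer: 16990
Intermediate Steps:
(y(96) + T) + 43305 = (96 - 26411) + 43305 = -26315 + 43305 = 16990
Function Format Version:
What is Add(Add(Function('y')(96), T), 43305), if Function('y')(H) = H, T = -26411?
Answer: 16990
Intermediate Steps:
Add(Add(Function('y')(96), T), 43305) = Add(Add(96, -26411), 43305) = Add(-26315, 43305) = 16990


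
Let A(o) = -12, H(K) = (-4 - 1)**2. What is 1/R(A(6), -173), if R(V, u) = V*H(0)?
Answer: -1/300 ≈ -0.0033333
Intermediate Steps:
H(K) = 25 (H(K) = (-5)**2 = 25)
R(V, u) = 25*V (R(V, u) = V*25 = 25*V)
1/R(A(6), -173) = 1/(25*(-12)) = 1/(-300) = -1/300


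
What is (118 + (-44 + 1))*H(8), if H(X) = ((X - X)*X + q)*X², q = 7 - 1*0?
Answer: 33600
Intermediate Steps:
q = 7 (q = 7 + 0 = 7)
H(X) = 7*X² (H(X) = ((X - X)*X + 7)*X² = (0*X + 7)*X² = (0 + 7)*X² = 7*X²)
(118 + (-44 + 1))*H(8) = (118 + (-44 + 1))*(7*8²) = (118 - 43)*(7*64) = 75*448 = 33600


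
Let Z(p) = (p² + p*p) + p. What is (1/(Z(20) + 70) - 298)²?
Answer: 70341117961/792100 ≈ 88803.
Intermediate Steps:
Z(p) = p + 2*p² (Z(p) = (p² + p²) + p = 2*p² + p = p + 2*p²)
(1/(Z(20) + 70) - 298)² = (1/(20*(1 + 2*20) + 70) - 298)² = (1/(20*(1 + 40) + 70) - 298)² = (1/(20*41 + 70) - 298)² = (1/(820 + 70) - 298)² = (1/890 - 298)² = (-265219/890)² = 70341117961/792100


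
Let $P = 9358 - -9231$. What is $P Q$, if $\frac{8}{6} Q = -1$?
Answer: $- \frac{55767}{4} \approx -13942.0$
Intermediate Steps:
$Q = - \frac{3}{4}$ ($Q = \frac{3}{4} \left(-1\right) = - \frac{3}{4} \approx -0.75$)
$P = 18589$ ($P = 9358 + 9231 = 18589$)
$P Q = 18589 \left(- \frac{3}{4}\right) = - \frac{55767}{4}$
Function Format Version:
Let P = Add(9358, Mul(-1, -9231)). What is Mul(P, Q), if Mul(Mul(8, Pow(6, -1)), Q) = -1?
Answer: Rational(-55767, 4) ≈ -13942.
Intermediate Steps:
Q = Rational(-3, 4) (Q = Mul(Rational(3, 4), -1) = Rational(-3, 4) ≈ -0.75000)
P = 18589 (P = Add(9358, 9231) = 18589)
Mul(P, Q) = Mul(18589, Rational(-3, 4)) = Rational(-55767, 4)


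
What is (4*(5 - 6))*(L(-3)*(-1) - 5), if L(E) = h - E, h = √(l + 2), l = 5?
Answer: 32 + 4*√7 ≈ 42.583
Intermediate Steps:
h = √7 (h = √(5 + 2) = √7 ≈ 2.6458)
L(E) = √7 - E
(4*(5 - 6))*(L(-3)*(-1) - 5) = (4*(5 - 6))*((√7 - 1*(-3))*(-1) - 5) = (4*(-1))*((√7 + 3)*(-1) - 5) = -4*((3 + √7)*(-1) - 5) = -4*((-3 - √7) - 5) = -4*(-8 - √7) = 32 + 4*√7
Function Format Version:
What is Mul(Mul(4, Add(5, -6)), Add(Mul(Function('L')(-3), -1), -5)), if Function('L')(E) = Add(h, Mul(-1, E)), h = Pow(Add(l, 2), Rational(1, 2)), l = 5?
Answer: Add(32, Mul(4, Pow(7, Rational(1, 2)))) ≈ 42.583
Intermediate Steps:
h = Pow(7, Rational(1, 2)) (h = Pow(Add(5, 2), Rational(1, 2)) = Pow(7, Rational(1, 2)) ≈ 2.6458)
Function('L')(E) = Add(Pow(7, Rational(1, 2)), Mul(-1, E))
Mul(Mul(4, Add(5, -6)), Add(Mul(Function('L')(-3), -1), -5)) = Mul(Mul(4, Add(5, -6)), Add(Mul(Add(Pow(7, Rational(1, 2)), Mul(-1, -3)), -1), -5)) = Mul(Mul(4, -1), Add(Mul(Add(Pow(7, Rational(1, 2)), 3), -1), -5)) = Mul(-4, Add(Mul(Add(3, Pow(7, Rational(1, 2))), -1), -5)) = Mul(-4, Add(Add(-3, Mul(-1, Pow(7, Rational(1, 2)))), -5)) = Mul(-4, Add(-8, Mul(-1, Pow(7, Rational(1, 2))))) = Add(32, Mul(4, Pow(7, Rational(1, 2))))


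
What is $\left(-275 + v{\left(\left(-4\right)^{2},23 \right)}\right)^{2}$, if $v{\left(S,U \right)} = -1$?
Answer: $76176$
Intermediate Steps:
$\left(-275 + v{\left(\left(-4\right)^{2},23 \right)}\right)^{2} = \left(-275 - 1\right)^{2} = \left(-276\right)^{2} = 76176$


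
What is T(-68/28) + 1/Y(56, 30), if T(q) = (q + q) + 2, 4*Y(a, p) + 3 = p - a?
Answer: -608/203 ≈ -2.9951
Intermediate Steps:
Y(a, p) = -¾ - a/4 + p/4 (Y(a, p) = -¾ + (p - a)/4 = -¾ + (-a/4 + p/4) = -¾ - a/4 + p/4)
T(q) = 2 + 2*q (T(q) = 2*q + 2 = 2 + 2*q)
T(-68/28) + 1/Y(56, 30) = (2 + 2*(-68/28)) + 1/(-¾ - ¼*56 + (¼)*30) = (2 + 2*(-68*1/28)) + 1/(-¾ - 14 + 15/2) = (2 + 2*(-17/7)) + 1/(-29/4) = (2 - 34/7) - 4/29 = -20/7 - 4/29 = -608/203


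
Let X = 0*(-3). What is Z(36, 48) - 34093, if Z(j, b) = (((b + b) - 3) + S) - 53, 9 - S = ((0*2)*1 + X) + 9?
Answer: -34053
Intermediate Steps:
X = 0
S = 0 (S = 9 - (((0*2)*1 + 0) + 9) = 9 - ((0*1 + 0) + 9) = 9 - ((0 + 0) + 9) = 9 - (0 + 9) = 9 - 1*9 = 9 - 9 = 0)
Z(j, b) = -56 + 2*b (Z(j, b) = (((b + b) - 3) + 0) - 53 = ((2*b - 3) + 0) - 53 = ((-3 + 2*b) + 0) - 53 = (-3 + 2*b) - 53 = -56 + 2*b)
Z(36, 48) - 34093 = (-56 + 2*48) - 34093 = (-56 + 96) - 34093 = 40 - 34093 = -34053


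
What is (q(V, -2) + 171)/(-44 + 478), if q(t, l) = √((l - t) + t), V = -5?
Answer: 171/434 + I*√2/434 ≈ 0.39401 + 0.0032586*I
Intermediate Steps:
q(t, l) = √l
(q(V, -2) + 171)/(-44 + 478) = (√(-2) + 171)/(-44 + 478) = (I*√2 + 171)/434 = (171 + I*√2)*(1/434) = 171/434 + I*√2/434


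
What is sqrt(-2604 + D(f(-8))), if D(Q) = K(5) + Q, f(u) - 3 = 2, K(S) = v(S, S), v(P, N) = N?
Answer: I*sqrt(2594) ≈ 50.931*I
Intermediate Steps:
K(S) = S
f(u) = 5 (f(u) = 3 + 2 = 5)
D(Q) = 5 + Q
sqrt(-2604 + D(f(-8))) = sqrt(-2604 + (5 + 5)) = sqrt(-2604 + 10) = sqrt(-2594) = I*sqrt(2594)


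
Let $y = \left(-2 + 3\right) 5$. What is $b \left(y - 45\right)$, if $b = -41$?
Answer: $1640$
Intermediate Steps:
$y = 5$ ($y = 1 \cdot 5 = 5$)
$b \left(y - 45\right) = - 41 \left(5 - 45\right) = \left(-41\right) \left(-40\right) = 1640$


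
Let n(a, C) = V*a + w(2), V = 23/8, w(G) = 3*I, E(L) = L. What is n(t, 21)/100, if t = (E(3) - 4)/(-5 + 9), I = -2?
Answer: -43/640 ≈ -0.067188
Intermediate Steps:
w(G) = -6 (w(G) = 3*(-2) = -6)
V = 23/8 (V = 23*(1/8) = 23/8 ≈ 2.8750)
t = -1/4 (t = (3 - 4)/(-5 + 9) = -1/4 ≈ -0.25000)
n(a, C) = -6 + 23*a/8 (n(a, C) = 23*a/8 - 6 = -6 + 23*a/8)
n(t, 21)/100 = (-6 + (23/8)*(-1/4))/100 = (-6 - 23/32)*(1/100) = -215/32*1/100 = -43/640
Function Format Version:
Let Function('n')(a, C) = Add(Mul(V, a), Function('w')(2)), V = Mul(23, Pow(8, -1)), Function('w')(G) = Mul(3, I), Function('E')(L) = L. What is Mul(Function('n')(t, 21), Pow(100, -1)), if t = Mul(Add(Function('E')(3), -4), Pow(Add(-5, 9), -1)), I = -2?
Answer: Rational(-43, 640) ≈ -0.067188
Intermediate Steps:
Function('w')(G) = -6 (Function('w')(G) = Mul(3, -2) = -6)
V = Rational(23, 8) (V = Mul(23, Rational(1, 8)) = Rational(23, 8) ≈ 2.8750)
t = Rational(-1, 4) (t = Mul(Add(3, -4), Pow(Add(-5, 9), -1)) = Mul(-1, Pow(4, -1)) = Mul(-1, Rational(1, 4)) = Rational(-1, 4) ≈ -0.25000)
Function('n')(a, C) = Add(-6, Mul(Rational(23, 8), a)) (Function('n')(a, C) = Add(Mul(Rational(23, 8), a), -6) = Add(-6, Mul(Rational(23, 8), a)))
Mul(Function('n')(t, 21), Pow(100, -1)) = Mul(Add(-6, Mul(Rational(23, 8), Rational(-1, 4))), Pow(100, -1)) = Mul(Add(-6, Rational(-23, 32)), Rational(1, 100)) = Mul(Rational(-215, 32), Rational(1, 100)) = Rational(-43, 640)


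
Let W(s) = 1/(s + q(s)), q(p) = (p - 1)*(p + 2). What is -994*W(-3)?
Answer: -994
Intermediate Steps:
q(p) = (-1 + p)*(2 + p)
W(s) = 1/(-2 + s**2 + 2*s) (W(s) = 1/(s + (-2 + s + s**2)) = 1/(-2 + s**2 + 2*s))
-994*W(-3) = -994/(-2 + (-3)**2 + 2*(-3)) = -994/(-2 + 9 - 6) = -994/1 = -994*1 = -994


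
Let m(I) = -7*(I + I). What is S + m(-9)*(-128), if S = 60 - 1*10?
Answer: -16078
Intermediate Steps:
m(I) = -14*I
S = 50 (S = 60 - 10 = 50)
S + m(-9)*(-128) = 50 - 14*(-9)*(-128) = 50 + 126*(-128) = 50 - 16128 = -16078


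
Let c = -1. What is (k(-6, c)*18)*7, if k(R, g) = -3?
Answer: -378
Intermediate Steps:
(k(-6, c)*18)*7 = -3*18*7 = -54*7 = -378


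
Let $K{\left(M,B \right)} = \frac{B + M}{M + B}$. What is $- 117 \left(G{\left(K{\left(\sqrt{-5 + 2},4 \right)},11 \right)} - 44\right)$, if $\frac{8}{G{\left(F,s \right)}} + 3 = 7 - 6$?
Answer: $5616$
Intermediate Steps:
$K{\left(M,B \right)} = 1$ ($K{\left(M,B \right)} = \frac{B + M}{B + M} = 1$)
$G{\left(F,s \right)} = -4$ ($G{\left(F,s \right)} = \frac{8}{-3 + \left(7 - 6\right)} = \frac{8}{-3 + 1} = \frac{8}{-2} = 8 \left(- \frac{1}{2}\right) = -4$)
$- 117 \left(G{\left(K{\left(\sqrt{-5 + 2},4 \right)},11 \right)} - 44\right) = - 117 \left(-4 - 44\right) = \left(-117\right) \left(-48\right) = 5616$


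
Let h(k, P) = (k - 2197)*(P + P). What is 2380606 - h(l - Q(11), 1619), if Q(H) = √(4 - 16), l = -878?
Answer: 12337456 + 6476*I*√3 ≈ 1.2337e+7 + 11217.0*I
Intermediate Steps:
Q(H) = 2*I*√3 (Q(H) = √(-12) = 2*I*√3)
h(k, P) = 2*P*(-2197 + k) (h(k, P) = (-2197 + k)*(2*P) = 2*P*(-2197 + k))
2380606 - h(l - Q(11), 1619) = 2380606 - 2*1619*(-2197 + (-878 - 2*I*√3)) = 2380606 - 2*1619*(-3075 - 2*I*√3) = 2380606 - (-9956850 - 6476*I*√3) = 2380606 + (9956850 + 6476*I*√3) = 12337456 + 6476*I*√3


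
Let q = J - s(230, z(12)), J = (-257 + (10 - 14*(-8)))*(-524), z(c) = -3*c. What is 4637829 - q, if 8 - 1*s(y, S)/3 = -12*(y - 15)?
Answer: 4574853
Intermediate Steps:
s(y, S) = -516 + 36*y (s(y, S) = 24 - (-36)*(y - 15) = 24 - (-36)*(-15 + y) = 24 - 3*(180 - 12*y) = 24 + (-540 + 36*y) = -516 + 36*y)
J = 70740 (J = (-257 + (10 + 112))*(-524) = (-257 + 122)*(-524) = -135*(-524) = 70740)
q = 62976 (q = 70740 - (-516 + 36*230) = 70740 - (-516 + 8280) = 70740 - 1*7764 = 70740 - 7764 = 62976)
4637829 - q = 4637829 - 1*62976 = 4637829 - 62976 = 4574853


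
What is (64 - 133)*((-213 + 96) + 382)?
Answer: -18285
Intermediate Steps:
(64 - 133)*((-213 + 96) + 382) = -69*(-117 + 382) = -69*265 = -18285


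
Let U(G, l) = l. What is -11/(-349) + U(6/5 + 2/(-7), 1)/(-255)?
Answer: 2456/88995 ≈ 0.027597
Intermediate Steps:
-11/(-349) + U(6/5 + 2/(-7), 1)/(-255) = -11/(-349) + 1/(-255) = -11*(-1/349) + 1*(-1/255) = 11/349 - 1/255 = 2456/88995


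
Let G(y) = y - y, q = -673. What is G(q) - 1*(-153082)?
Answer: 153082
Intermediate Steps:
G(y) = 0
G(q) - 1*(-153082) = 0 - 1*(-153082) = 0 + 153082 = 153082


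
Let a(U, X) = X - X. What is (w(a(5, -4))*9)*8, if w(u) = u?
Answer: 0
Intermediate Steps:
a(U, X) = 0
(w(a(5, -4))*9)*8 = (0*9)*8 = 0*8 = 0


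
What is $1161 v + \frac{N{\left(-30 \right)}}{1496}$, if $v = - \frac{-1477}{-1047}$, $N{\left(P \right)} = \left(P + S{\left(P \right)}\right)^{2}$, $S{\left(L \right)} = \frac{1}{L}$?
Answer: $- \frac{45253975003}{27640800} \approx -1637.2$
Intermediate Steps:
$N{\left(P \right)} = \left(P + \frac{1}{P}\right)^{2}$
$v = - \frac{1477}{1047}$ ($v = - \frac{\left(-1477\right) \left(-1\right)}{1047} = \left(-1\right) \frac{1477}{1047} = - \frac{1477}{1047} \approx -1.4107$)
$1161 v + \frac{N{\left(-30 \right)}}{1496} = 1161 \left(- \frac{1477}{1047}\right) + \frac{\frac{1}{900} \left(1 + \left(-30\right)^{2}\right)^{2}}{1496} = - \frac{571599}{349} + \frac{\left(1 + 900\right)^{2}}{900} \cdot \frac{1}{1496} = - \frac{571599}{349} + \frac{901^{2}}{900} \cdot \frac{1}{1496} = - \frac{571599}{349} + \frac{1}{900} \cdot 811801 \cdot \frac{1}{1496} = - \frac{571599}{349} + \frac{811801}{900} \cdot \frac{1}{1496} = - \frac{571599}{349} + \frac{47753}{79200} = - \frac{45253975003}{27640800}$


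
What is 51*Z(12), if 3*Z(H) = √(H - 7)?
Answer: 17*√5 ≈ 38.013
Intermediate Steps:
Z(H) = √(-7 + H)/3 (Z(H) = √(H - 7)/3 = √(-7 + H)/3)
51*Z(12) = 51*(√(-7 + 12)/3) = 51*(√5/3) = 17*√5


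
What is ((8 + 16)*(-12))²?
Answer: 82944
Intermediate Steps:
((8 + 16)*(-12))² = (24*(-12))² = (-288)² = 82944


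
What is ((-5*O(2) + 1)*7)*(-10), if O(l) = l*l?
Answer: 1330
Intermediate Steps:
O(l) = l²
((-5*O(2) + 1)*7)*(-10) = ((-5*2² + 1)*7)*(-10) = ((-5*4 + 1)*7)*(-10) = ((-20 + 1)*7)*(-10) = -19*7*(-10) = -133*(-10) = 1330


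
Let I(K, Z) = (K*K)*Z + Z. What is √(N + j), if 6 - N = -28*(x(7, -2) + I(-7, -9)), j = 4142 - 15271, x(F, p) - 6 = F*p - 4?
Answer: 7*I*√491 ≈ 155.11*I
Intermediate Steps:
x(F, p) = 2 + F*p (x(F, p) = 6 + (F*p - 4) = 6 + (-4 + F*p) = 2 + F*p)
j = -11129
I(K, Z) = Z + Z*K² (I(K, Z) = K²*Z + Z = Z*K² + Z = Z + Z*K²)
N = -12930 (N = 6 - (-28)*((2 + 7*(-2)) - 9*(1 + (-7)²)) = 6 - (-28)*((2 - 14) - 9*(1 + 49)) = 6 - (-28)*(-12 - 9*50) = 6 - (-28)*(-12 - 450) = 6 - (-28)*(-462) = 6 - 1*12936 = 6 - 12936 = -12930)
√(N + j) = √(-12930 - 11129) = √(-24059) = 7*I*√491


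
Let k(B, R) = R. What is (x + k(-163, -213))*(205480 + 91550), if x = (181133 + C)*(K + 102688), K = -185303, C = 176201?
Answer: -8768666775489690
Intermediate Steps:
x = -29521148410 (x = (181133 + 176201)*(-185303 + 102688) = 357334*(-82615) = -29521148410)
(x + k(-163, -213))*(205480 + 91550) = (-29521148410 - 213)*(205480 + 91550) = -29521148623*297030 = -8768666775489690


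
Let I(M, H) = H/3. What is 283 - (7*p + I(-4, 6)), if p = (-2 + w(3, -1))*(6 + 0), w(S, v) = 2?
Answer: 281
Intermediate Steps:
I(M, H) = H/3 (I(M, H) = H*(⅓) = H/3)
p = 0 (p = (-2 + 2)*(6 + 0) = 0*6 = 0)
283 - (7*p + I(-4, 6)) = 283 - (7*0 + (⅓)*6) = 283 - (0 + 2) = 283 - 1*2 = 283 - 2 = 281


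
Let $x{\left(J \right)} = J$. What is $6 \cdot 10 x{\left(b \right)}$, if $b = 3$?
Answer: $180$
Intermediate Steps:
$6 \cdot 10 x{\left(b \right)} = 6 \cdot 10 \cdot 3 = 60 \cdot 3 = 180$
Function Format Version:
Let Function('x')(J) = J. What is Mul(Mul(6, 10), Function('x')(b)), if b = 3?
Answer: 180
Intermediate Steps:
Mul(Mul(6, 10), Function('x')(b)) = Mul(Mul(6, 10), 3) = Mul(60, 3) = 180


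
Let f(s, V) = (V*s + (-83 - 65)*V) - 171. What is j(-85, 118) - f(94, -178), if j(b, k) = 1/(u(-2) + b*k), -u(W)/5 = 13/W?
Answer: -188772797/19995 ≈ -9441.0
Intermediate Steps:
u(W) = -65/W
j(b, k) = 1/(65/2 + b*k) (j(b, k) = 1/(-65/(-2) + b*k) = 1/(-65*(-½) + b*k) = 1/(65/2 + b*k))
f(s, V) = -171 - 148*V + V*s (f(s, V) = (V*s - 148*V) - 171 = (-148*V + V*s) - 171 = -171 - 148*V + V*s)
j(-85, 118) - f(94, -178) = 2/(65 + 2*(-85)*118) - (-171 - 148*(-178) - 178*94) = 2/(65 - 20060) - (-171 + 26344 - 16732) = 2/(-19995) - 1*9441 = 2*(-1/19995) - 9441 = -2/19995 - 9441 = -188772797/19995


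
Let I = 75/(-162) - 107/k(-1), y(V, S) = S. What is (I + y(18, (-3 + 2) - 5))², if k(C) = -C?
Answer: 37540129/2916 ≈ 12874.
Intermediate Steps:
I = -5803/54 (I = 75/(-162) - 107/((-1*(-1))) = 75*(-1/162) - 107/1 = -25/54 - 107*1 = -25/54 - 107 = -5803/54 ≈ -107.46)
(I + y(18, (-3 + 2) - 5))² = (-5803/54 + ((-3 + 2) - 5))² = (-5803/54 + (-1 - 5))² = (-5803/54 - 6)² = (-6127/54)² = 37540129/2916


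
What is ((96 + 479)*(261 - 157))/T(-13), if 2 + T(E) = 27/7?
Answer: 32200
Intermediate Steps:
T(E) = 13/7 (T(E) = -2 + 27/7 = 13/7)
((96 + 479)*(261 - 157))/T(-13) = ((96 + 479)*(261 - 157))/(13/7) = (575*104)*(7/13) = 59800*(7/13) = 32200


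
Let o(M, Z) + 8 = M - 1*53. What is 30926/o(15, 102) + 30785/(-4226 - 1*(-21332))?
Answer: -263802023/393438 ≈ -670.50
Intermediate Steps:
o(M, Z) = -61 + M (o(M, Z) = -8 + (M - 1*53) = -8 + (M - 53) = -8 + (-53 + M) = -61 + M)
30926/o(15, 102) + 30785/(-4226 - 1*(-21332)) = 30926/(-61 + 15) + 30785/(-4226 - 1*(-21332)) = 30926/(-46) + 30785/(-4226 + 21332) = 30926*(-1/46) + 30785/17106 = -15463/23 + 30785*(1/17106) = -15463/23 + 30785/17106 = -263802023/393438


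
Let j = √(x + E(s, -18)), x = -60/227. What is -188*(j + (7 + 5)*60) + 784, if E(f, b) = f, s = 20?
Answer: -134576 - 1504*√15890/227 ≈ -1.3541e+5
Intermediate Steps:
x = -60/227 (x = -60*1/227 = -60/227 ≈ -0.26432)
j = 8*√15890/227 (j = √(-60/227 + 20) = √(4480/227) = 8*√15890/227 ≈ 4.4425)
-188*(j + (7 + 5)*60) + 784 = -188*(8*√15890/227 + (7 + 5)*60) + 784 = -188*(8*√15890/227 + 12*60) + 784 = -188*(8*√15890/227 + 720) + 784 = -188*(720 + 8*√15890/227) + 784 = (-135360 - 1504*√15890/227) + 784 = -134576 - 1504*√15890/227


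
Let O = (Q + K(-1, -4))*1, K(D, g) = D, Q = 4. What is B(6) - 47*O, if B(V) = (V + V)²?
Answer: 3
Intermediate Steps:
B(V) = 4*V² (B(V) = (2*V)² = 4*V²)
O = 3 (O = (4 - 1)*1 = 3*1 = 3)
B(6) - 47*O = 4*6² - 47*3 = 4*36 - 141 = 144 - 141 = 3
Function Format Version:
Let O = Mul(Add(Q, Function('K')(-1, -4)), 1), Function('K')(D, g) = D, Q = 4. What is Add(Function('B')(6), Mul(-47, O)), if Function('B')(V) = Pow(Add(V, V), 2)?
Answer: 3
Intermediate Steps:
Function('B')(V) = Mul(4, Pow(V, 2)) (Function('B')(V) = Pow(Mul(2, V), 2) = Mul(4, Pow(V, 2)))
O = 3 (O = Mul(Add(4, -1), 1) = Mul(3, 1) = 3)
Add(Function('B')(6), Mul(-47, O)) = Add(Mul(4, Pow(6, 2)), Mul(-47, 3)) = Add(Mul(4, 36), -141) = Add(144, -141) = 3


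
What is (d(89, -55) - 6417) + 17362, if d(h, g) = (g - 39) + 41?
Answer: 10892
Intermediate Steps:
d(h, g) = 2 + g (d(h, g) = (-39 + g) + 41 = 2 + g)
(d(89, -55) - 6417) + 17362 = ((2 - 55) - 6417) + 17362 = (-53 - 6417) + 17362 = -6470 + 17362 = 10892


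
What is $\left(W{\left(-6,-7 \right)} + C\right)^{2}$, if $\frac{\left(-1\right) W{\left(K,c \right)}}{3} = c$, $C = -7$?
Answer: $196$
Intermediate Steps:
$W{\left(K,c \right)} = - 3 c$
$\left(W{\left(-6,-7 \right)} + C\right)^{2} = \left(\left(-3\right) \left(-7\right) - 7\right)^{2} = \left(21 - 7\right)^{2} = 14^{2} = 196$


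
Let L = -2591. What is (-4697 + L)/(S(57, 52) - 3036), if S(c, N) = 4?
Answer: 911/379 ≈ 2.4037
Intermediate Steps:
(-4697 + L)/(S(57, 52) - 3036) = (-4697 - 2591)/(4 - 3036) = -7288/(-3032) = -7288*(-1/3032) = 911/379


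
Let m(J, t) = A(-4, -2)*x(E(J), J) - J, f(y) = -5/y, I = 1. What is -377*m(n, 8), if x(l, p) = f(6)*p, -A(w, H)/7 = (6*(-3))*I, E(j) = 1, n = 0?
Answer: 0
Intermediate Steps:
A(w, H) = 126 (A(w, H) = -7*6*(-3) = -(-126) = -7*(-18) = 126)
x(l, p) = -5*p/6 (x(l, p) = (-5/6)*p = (-5*1/6)*p = -5*p/6)
m(J, t) = -106*J (m(J, t) = 126*(-5*J/6) - J = -105*J - J = -106*J)
-377*m(n, 8) = -(-39962)*0 = -377*0 = 0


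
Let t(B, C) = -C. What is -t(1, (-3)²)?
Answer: 9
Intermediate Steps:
-t(1, (-3)²) = -(-1)*(-3)² = -(-1)*9 = -1*(-9) = 9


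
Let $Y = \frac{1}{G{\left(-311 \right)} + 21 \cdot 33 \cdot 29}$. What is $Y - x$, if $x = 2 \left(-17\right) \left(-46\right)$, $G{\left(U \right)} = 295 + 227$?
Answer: $- \frac{32248115}{20619} \approx -1564.0$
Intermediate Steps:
$G{\left(U \right)} = 522$
$x = 1564$ ($x = \left(-34\right) \left(-46\right) = 1564$)
$Y = \frac{1}{20619}$ ($Y = \frac{1}{522 + 21 \cdot 33 \cdot 29} = \frac{1}{522 + 693 \cdot 29} = \frac{1}{522 + 20097} = \frac{1}{20619} \approx 4.8499 \cdot 10^{-5}$)
$Y - x = \frac{1}{20619} - 1564 = - \frac{32248115}{20619}$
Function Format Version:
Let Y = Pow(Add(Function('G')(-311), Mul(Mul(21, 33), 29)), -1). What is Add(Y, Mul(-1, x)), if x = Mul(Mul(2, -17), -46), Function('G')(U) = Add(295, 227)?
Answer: Rational(-32248115, 20619) ≈ -1564.0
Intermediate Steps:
Function('G')(U) = 522
x = 1564 (x = Mul(-34, -46) = 1564)
Y = Rational(1, 20619) (Y = Pow(Add(522, Mul(Mul(21, 33), 29)), -1) = Pow(Add(522, Mul(693, 29)), -1) = Pow(Add(522, 20097), -1) = Pow(20619, -1) = Rational(1, 20619) ≈ 4.8499e-5)
Add(Y, Mul(-1, x)) = Add(Rational(1, 20619), Mul(-1, 1564)) = Add(Rational(1, 20619), -1564) = Rational(-32248115, 20619)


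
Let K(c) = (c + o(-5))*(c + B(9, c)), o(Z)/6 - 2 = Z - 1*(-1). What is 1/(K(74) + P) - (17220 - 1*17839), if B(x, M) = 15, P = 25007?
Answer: 18894976/30525 ≈ 619.00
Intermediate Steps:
o(Z) = 18 + 6*Z (o(Z) = 12 + 6*(Z - 1*(-1)) = 12 + 6*(Z + 1) = 12 + 6*(1 + Z) = 12 + (6 + 6*Z) = 18 + 6*Z)
K(c) = (-12 + c)*(15 + c) (K(c) = (c + (18 + 6*(-5)))*(c + 15) = (c + (18 - 30))*(15 + c) = (c - 12)*(15 + c) = (-12 + c)*(15 + c))
1/(K(74) + P) - (17220 - 1*17839) = 1/((-180 + 74² + 3*74) + 25007) - (17220 - 1*17839) = 1/((-180 + 5476 + 222) + 25007) - (17220 - 17839) = 1/(5518 + 25007) - 1*(-619) = 1/30525 + 619 = 18894976/30525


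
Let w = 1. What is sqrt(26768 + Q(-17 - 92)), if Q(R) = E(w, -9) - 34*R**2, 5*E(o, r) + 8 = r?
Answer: I*sqrt(9429735)/5 ≈ 614.16*I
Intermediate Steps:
E(o, r) = -8/5 + r/5
Q(R) = -17/5 - 34*R**2 (Q(R) = (-8/5 + (1/5)*(-9)) - 34*R**2 = (-8/5 - 9/5) - 34*R**2 = -17/5 - 34*R**2)
sqrt(26768 + Q(-17 - 92)) = sqrt(26768 + (-17/5 - 34*(-17 - 92)**2)) = sqrt(26768 + (-17/5 - 34*(-109)**2)) = sqrt(26768 + (-17/5 - 34*11881)) = sqrt(26768 + (-17/5 - 403954)) = sqrt(26768 - 2019787/5) = sqrt(-1885947/5) = I*sqrt(9429735)/5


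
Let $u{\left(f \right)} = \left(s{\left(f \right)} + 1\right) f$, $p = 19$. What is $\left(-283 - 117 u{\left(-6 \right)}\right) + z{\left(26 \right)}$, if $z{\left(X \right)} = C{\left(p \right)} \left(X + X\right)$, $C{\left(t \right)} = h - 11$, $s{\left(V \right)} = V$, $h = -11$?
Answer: $-4937$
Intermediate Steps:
$u{\left(f \right)} = f \left(1 + f\right)$ ($u{\left(f \right)} = \left(f + 1\right) f = \left(1 + f\right) f = f \left(1 + f\right)$)
$C{\left(t \right)} = -22$ ($C{\left(t \right)} = -11 - 11 = -22$)
$z{\left(X \right)} = - 44 X$ ($z{\left(X \right)} = - 22 \left(X + X\right) = - 22 \cdot 2 X = - 44 X$)
$\left(-283 - 117 u{\left(-6 \right)}\right) + z{\left(26 \right)} = \left(-283 - 117 \left(- 6 \left(1 - 6\right)\right)\right) - 1144 = \left(-283 - 117 \left(\left(-6\right) \left(-5\right)\right)\right) - 1144 = \left(-283 - 3510\right) - 1144 = -3793 - 1144 = -4937$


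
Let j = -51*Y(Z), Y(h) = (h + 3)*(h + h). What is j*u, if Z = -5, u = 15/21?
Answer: -5100/7 ≈ -728.57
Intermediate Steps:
u = 5/7 (u = 15*(1/21) = 5/7 ≈ 0.71429)
Y(h) = 2*h*(3 + h) (Y(h) = (3 + h)*(2*h) = 2*h*(3 + h))
j = -1020 (j = -102*(-5)*(3 - 5) = -102*(-5)*(-2) = -51*20 = -1020)
j*u = -1020*5/7 = -5100/7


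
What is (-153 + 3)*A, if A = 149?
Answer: -22350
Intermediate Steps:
(-153 + 3)*A = (-153 + 3)*149 = -150*149 = -22350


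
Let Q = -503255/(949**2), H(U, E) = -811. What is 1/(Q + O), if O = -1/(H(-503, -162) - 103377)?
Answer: -93831816988/52432231339 ≈ -1.7896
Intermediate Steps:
Q = -503255/900601 ≈ -0.55880
O = 1/104188 (O = -1/(-811 - 103377) = -1/(-104188) = -1*(-1/104188) = 1/104188 ≈ 9.5980e-6)
1/(Q + O) = 1/(-503255/900601 + 1/104188) = 1/(-52432231339/93831816988) = -93831816988/52432231339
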